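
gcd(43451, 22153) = 1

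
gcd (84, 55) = 1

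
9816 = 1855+7961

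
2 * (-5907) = -11814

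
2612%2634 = 2612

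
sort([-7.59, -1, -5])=[-7.59, -5, -1]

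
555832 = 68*8174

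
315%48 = 27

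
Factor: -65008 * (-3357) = 2^4 * 3^2 * 17^1 * 239^1 * 373^1 = 218231856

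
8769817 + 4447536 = 13217353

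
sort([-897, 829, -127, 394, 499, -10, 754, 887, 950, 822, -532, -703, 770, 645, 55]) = [-897, -703, -532, -127, -10, 55, 394, 499, 645, 754, 770, 822, 829, 887, 950]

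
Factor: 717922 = 2^1 * 23^1 * 15607^1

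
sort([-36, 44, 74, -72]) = [-72, -36, 44, 74]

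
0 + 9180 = 9180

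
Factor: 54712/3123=2^3 * 3^(-2) * 7^1 * 347^(-1) * 977^1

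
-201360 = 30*(-6712)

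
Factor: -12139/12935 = -1*5^(-1)*13^(-1)*61^1 = -61/65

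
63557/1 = 63557 = 63557.00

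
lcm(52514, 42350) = 1312850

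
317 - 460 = -143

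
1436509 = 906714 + 529795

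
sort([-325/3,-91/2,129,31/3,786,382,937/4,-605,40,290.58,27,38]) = [-605,-325/3,-91/2,31/3,27,38,40,129,937/4,290.58,382,786]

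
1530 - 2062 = -532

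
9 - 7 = 2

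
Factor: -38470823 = -1*38470823^1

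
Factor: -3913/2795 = -1*5^(-1)*7^1 = -7/5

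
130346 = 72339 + 58007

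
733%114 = 49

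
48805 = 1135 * 43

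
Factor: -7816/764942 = -1*2^2*97^ (-1)*977^1*3943^ (-1) = -3908/382471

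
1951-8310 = -6359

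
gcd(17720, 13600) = 40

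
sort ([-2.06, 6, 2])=[-2.06, 2, 6]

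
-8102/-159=50+152/159 ≈ 50.96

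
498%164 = 6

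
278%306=278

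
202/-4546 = -101/2273 ≈ -0.0444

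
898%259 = 121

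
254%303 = 254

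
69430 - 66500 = 2930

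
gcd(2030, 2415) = 35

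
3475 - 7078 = -3603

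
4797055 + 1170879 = 5967934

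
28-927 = -899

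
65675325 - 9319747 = 56355578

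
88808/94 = 944+36/47 ≈ 944.77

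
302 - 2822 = -2520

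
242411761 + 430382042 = 672793803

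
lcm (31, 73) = 2263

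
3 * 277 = 831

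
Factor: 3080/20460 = 2^1 * 3^(-1) * 7^1 * 31^(-1) = 14/93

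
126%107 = 19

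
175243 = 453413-278170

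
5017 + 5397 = 10414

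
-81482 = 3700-85182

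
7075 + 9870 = 16945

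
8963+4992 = 13955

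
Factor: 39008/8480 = 5^(-1)*23^1 = 23/5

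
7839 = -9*(-871)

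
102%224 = 102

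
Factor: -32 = -1*2^5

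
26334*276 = 7268184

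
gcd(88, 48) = 8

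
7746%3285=1176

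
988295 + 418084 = 1406379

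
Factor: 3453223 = 607^1*5689^1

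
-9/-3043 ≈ 0.00296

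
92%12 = 8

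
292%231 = 61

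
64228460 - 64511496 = -283036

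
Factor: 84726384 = 2^4*3^1*557^1*3169^1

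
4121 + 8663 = 12784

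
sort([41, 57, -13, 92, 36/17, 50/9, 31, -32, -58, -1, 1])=[-58, -32, -13, -1, 1, 36/17, 50/9, 31, 41, 57, 92]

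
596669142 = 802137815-205468673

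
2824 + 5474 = 8298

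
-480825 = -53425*9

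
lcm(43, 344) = 344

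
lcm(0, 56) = 0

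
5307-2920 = 2387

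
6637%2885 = 867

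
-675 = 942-1617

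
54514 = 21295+33219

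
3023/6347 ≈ 0.476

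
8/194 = 4/97 ≈ 0.0412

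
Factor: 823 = 823^1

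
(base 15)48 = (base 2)1000100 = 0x44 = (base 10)68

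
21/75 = 7/25 = 0.28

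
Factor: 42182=2^1*7^1*23^1*131^1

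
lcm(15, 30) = 30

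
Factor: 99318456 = 2^3 * 3^2 * 1379423^1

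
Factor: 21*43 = 3^1*7^1*43^1 = 903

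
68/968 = 17/242 ≈ 0.0702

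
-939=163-1102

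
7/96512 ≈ 0.0000725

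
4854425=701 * 6925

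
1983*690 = 1368270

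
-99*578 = -57222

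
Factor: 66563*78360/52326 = 2^2*3^(-3)*5^1*7^1*17^(-1)*19^(-1)*37^1*257^1*653^1 = 869312780/8721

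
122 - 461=-339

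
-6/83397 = -2/27799 ≈ -0.0000719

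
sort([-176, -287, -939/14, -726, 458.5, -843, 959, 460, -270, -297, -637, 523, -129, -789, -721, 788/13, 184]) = [-843, -789, -726, -721, -637, -297, -287, -270, -176, -129, -939/14, 788/13, 184, 458.5, 460, 523, 959]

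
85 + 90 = 175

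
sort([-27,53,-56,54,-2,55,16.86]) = [-56,-27,-2,16.86,53,54,55]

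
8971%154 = 39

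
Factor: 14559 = 3^1 * 23^1 * 211^1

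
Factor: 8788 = 2^2 * 13^3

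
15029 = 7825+7204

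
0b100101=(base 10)37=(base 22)1f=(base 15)27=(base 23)1e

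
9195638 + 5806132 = 15001770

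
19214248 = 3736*5143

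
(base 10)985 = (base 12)6a1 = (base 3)1100111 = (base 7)2605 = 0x3d9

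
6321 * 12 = 75852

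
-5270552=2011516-7282068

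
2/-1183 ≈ -0.00169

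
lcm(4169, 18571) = 204281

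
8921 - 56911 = -47990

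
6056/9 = 672+8/9 ≈ 672.89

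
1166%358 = 92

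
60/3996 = 5/333 ≈ 0.0150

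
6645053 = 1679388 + 4965665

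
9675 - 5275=4400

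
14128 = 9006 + 5122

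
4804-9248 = -4444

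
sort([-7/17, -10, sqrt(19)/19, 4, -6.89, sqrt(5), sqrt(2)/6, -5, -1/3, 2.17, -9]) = [-10, -9, -6.89, -5, -7/17, -1/3, sqrt(19)/19, sqrt(2)/6, 2.17, sqrt(5), 4]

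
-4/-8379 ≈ 0.000477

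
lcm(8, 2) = 8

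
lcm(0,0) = 0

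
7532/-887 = -8-436/887 ≈ -8.49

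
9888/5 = 1977 + 3/5 = 1977.60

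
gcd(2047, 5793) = 1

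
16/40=2/5=0.40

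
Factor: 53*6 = 2^1*3^1*53^1 = 318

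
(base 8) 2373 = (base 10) 1275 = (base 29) 1es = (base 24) 253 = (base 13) 771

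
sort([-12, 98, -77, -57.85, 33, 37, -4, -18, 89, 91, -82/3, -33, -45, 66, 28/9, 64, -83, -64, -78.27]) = [-83, -78.27, -77, -64, -57.85, -45, -33, -82/3, -18, -12, -4, 28/9, 33, 37, 64, 66, 89, 91, 98]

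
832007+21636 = 853643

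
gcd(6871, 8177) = 1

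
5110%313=102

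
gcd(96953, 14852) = 1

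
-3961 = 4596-8557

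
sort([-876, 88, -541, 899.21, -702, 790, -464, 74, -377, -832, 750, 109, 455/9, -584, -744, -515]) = [-876, -832, -744, -702, -584, -541, -515, -464, -377, 455/9, 74, 88, 109, 750, 790, 899.21]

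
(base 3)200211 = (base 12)364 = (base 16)1fc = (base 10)508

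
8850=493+8357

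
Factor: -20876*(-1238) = 2^3*17^1*307^1*619^1 = 25844488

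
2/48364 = 1/24182 ≈ 0.0000414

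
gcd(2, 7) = 1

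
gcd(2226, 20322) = 6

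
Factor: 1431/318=2^(-1)*3^2=9/2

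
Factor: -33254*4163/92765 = -1*2^1*5^(-1)*13^1*23^1*181^1*1279^1*18553^(-1) = -138436402/92765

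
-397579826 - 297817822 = -695397648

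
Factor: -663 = -1 * 3^1 * 13^1 * 17^1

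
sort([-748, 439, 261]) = [-748, 261, 439]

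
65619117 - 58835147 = 6783970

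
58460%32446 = 26014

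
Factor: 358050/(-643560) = -1 * 2^(-2) * 5^1 * 7^1 * 11^1 * 173^(-1) = -385/692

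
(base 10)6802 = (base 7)25555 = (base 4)1222102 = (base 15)2037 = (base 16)1a92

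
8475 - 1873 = 6602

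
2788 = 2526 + 262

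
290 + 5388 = 5678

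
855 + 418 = 1273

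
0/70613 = 0 = 0.00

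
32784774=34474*951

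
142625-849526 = -706901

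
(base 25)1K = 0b101101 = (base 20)25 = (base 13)36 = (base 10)45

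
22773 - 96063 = -73290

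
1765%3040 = 1765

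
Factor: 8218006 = 2^1 * 4109003^1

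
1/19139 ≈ 0.0000522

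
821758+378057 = 1199815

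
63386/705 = 89 + 641/705≈89.91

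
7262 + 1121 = 8383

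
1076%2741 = 1076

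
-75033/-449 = 167+50/449 ≈ 167.11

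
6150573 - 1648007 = 4502566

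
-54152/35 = -7736/5 = -1547.20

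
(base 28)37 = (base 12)77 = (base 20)4b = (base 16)5b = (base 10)91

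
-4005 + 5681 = 1676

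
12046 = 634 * 19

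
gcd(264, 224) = 8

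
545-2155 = -1610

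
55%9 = 1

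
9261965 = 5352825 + 3909140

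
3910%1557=796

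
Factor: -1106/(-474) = 3^(-1) * 7^1 = 7/3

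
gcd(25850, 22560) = 470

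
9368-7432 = 1936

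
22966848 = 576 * 39873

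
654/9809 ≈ 0.0667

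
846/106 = 7 + 52/53 ≈ 7.98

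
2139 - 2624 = -485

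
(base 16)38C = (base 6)4112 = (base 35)PX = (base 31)T9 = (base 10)908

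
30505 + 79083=109588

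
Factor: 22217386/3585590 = 5^(-1)*367^(-1)*977^(-1)*3319^1*3347^1 = 11108693/1792795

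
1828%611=606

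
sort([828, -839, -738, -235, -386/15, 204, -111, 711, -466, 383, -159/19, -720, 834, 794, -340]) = [-839, -738, -720, -466, -340, -235, -111, -386/15, -159/19, 204, 383, 711, 794, 828, 834]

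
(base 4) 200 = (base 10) 32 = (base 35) w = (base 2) 100000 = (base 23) 19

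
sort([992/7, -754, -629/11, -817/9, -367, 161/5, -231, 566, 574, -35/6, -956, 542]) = [-956, -754, -367, -231, -817/9, -629/11, -35/6, 161/5, 992/7, 542, 566, 574]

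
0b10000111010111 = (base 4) 2013113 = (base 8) 20727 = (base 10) 8663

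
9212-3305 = 5907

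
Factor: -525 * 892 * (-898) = 2^3 * 3^1 * 5^2 * 7^1 * 223^1 * 449^1 = 420533400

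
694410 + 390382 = 1084792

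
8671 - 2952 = 5719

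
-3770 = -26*145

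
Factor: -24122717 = -1*24122717^1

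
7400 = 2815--4585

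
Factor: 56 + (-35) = 3^1 * 7^1 = 21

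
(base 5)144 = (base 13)3a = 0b110001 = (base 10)49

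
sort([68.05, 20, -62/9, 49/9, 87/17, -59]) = [-59, -62/9, 87/17, 49/9, 20, 68.05]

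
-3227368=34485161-37712529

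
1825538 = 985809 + 839729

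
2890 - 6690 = -3800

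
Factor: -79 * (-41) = 41^1 * 79^1 = 3239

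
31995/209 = 153+18/209 ≈ 153.09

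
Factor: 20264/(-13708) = -1 * 2^1 * 17^1 * 23^(-1) = -34/23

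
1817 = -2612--4429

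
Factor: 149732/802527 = 2^2*3^(-1)*41^1*293^(-1) = 164/879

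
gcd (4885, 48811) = 1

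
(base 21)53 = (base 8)154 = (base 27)40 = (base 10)108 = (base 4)1230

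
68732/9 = 7636 + 8/9 ≈ 7636.89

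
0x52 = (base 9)101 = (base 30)2m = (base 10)82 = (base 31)2k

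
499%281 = 218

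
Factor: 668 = 2^2 * 167^1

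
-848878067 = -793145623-55732444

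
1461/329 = 4 + 145/329 ≈ 4.44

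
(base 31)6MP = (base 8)14511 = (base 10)6473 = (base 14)2505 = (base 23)C5A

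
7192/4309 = 1 + 93/139 ≈ 1.67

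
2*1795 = 3590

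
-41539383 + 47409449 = 5870066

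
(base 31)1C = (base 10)43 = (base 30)1D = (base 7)61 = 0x2B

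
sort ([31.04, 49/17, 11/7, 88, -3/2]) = [-3/2, 11/7, 49/17, 31.04, 88]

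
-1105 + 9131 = 8026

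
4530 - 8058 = -3528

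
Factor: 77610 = 2^1*3^1*5^1*13^1*199^1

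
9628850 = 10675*902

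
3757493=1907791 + 1849702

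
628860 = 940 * 669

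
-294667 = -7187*41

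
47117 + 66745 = 113862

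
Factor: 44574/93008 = 2^(-3) * 3^1 * 17^1 * 19^1 * 23^1 * 5813^(-1) = 22287/46504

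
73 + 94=167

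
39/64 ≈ 0.609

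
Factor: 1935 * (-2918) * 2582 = -1 * 2^2 * 3^2 * 5^1 * 43^1 * 1291^1 * 1459^1 = -14578824060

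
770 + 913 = 1683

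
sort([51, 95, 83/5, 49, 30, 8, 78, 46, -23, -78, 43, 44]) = [-78, -23, 8, 83/5, 30, 43, 44, 46, 49, 51, 78, 95]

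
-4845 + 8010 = 3165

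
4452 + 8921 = 13373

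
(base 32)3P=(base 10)121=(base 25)4L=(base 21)5G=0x79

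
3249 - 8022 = -4773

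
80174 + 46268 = 126442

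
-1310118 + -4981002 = -6291120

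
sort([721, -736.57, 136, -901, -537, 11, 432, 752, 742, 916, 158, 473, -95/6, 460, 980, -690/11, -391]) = [-901, -736.57, -537, -391, -690/11, -95/6, 11, 136, 158, 432, 460, 473, 721, 742, 752, 916, 980]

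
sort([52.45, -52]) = [-52, 52.45]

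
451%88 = 11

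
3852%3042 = 810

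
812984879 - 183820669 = 629164210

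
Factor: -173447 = -1*107^1*1621^1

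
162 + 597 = 759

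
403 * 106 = 42718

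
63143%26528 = 10087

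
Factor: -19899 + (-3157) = -1*2^4*11^1*131^1 = -23056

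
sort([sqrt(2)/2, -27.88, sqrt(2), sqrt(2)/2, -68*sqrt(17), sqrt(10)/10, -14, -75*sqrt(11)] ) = [-68*sqrt(17), -75*sqrt(11), -27.88, -14, sqrt(10)/10, sqrt(2)/2, sqrt(2)/2, sqrt(2)] 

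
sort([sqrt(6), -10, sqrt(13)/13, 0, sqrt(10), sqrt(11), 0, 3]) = [-10, 0, 0, sqrt(13)/13, sqrt(6), 3, sqrt(10), sqrt(11)]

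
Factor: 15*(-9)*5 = -1*3^3*5^2 = -675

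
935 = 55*17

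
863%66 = 5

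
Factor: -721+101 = -1*2^2*5^1*31^1 = -620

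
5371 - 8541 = -3170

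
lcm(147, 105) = 735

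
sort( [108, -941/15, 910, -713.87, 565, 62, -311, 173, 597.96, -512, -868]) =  [-868, -713.87, -512, -311, -941/15, 62, 108, 173, 565, 597.96, 910]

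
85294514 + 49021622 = 134316136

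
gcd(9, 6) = 3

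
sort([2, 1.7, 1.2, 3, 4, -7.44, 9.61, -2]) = [-7.44, -2, 1.2, 1.7, 2, 3, 4, 9.61]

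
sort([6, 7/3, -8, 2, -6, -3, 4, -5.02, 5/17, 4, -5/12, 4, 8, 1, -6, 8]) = [-8, -6, -6, -5.02, -3, -5/12, 5/17, 1, 2, 7/3, 4, 4, 4, 6, 8, 8]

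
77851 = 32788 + 45063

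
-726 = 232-958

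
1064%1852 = 1064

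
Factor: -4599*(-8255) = 3^2*5^1*7^1*13^1*73^1*127^1 = 37964745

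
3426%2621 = 805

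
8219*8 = 65752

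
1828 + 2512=4340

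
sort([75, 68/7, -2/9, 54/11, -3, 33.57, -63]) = [-63, -3, -2/9, 54/11, 68/7, 33.57, 75]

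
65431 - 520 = 64911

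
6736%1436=992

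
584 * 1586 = 926224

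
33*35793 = 1181169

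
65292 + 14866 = 80158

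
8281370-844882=7436488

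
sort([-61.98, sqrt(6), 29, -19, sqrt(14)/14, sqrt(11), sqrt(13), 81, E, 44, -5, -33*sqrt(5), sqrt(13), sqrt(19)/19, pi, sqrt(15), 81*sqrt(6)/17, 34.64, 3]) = [-33*sqrt(5), -61.98, -19, -5, sqrt(19)/19, sqrt(14)/14, sqrt(6), E, 3, pi, sqrt(11), sqrt(13), sqrt(13), sqrt(15), 81*sqrt(6)/17, 29, 34.64, 44, 81]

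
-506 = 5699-6205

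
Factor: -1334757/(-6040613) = 3^1*19^(-2)*29^(-1)*59^1*577^(-1)*7541^1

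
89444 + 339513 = 428957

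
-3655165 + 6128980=2473815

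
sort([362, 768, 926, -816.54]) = [-816.54, 362, 768, 926]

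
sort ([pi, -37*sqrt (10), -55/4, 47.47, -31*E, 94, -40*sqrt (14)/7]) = [-37*sqrt (10), -31*E, -40*sqrt (14)/7, -55/4, pi, 47.47, 94]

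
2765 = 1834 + 931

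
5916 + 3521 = 9437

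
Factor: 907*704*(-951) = -1*2^6*3^1*11^1*317^1*907^1 = -607240128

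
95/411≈0.231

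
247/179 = 1 + 68/179 ≈ 1.38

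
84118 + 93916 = 178034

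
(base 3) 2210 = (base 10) 75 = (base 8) 113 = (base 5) 300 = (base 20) 3f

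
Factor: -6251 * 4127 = -1 * 7^1 * 19^1 * 47^1 * 4127^1 = -25797877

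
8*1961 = 15688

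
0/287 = 0 = 0.00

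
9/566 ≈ 0.0159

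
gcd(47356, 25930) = 2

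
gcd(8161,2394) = 1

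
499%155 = 34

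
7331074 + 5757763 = 13088837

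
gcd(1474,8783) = 1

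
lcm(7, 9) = 63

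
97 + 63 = 160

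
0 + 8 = 8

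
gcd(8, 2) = 2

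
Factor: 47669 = 73^1*653^1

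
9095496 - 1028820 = 8066676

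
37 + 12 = 49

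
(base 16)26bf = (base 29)bn1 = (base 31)a9u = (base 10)9919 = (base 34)8jp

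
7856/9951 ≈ 0.789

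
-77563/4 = -19390 - 3/4 = -19390.75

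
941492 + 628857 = 1570349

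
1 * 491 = 491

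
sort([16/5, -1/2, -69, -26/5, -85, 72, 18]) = [-85, -69, -26/5, -1/2, 16/5, 18, 72]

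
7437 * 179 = 1331223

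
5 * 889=4445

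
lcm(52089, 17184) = 1666848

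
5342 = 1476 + 3866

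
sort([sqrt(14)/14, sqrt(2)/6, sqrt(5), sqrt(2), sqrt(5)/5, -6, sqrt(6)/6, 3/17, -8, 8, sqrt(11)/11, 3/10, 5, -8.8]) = [-8.8, -8, -6, 3/17, sqrt(2)/6, sqrt(14)/14, 3/10, sqrt(11)/11, sqrt(6)/6, sqrt(5)/5, sqrt(2), sqrt(5), 5, 8]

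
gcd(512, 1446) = 2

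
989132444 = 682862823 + 306269621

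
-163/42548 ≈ -0.00383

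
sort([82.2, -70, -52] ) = [-70, -52, 82.2] 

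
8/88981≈0.0000899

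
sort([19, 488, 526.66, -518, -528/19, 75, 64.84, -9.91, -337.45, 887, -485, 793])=[-518, -485, -337.45, -528/19, -9.91, 19, 64.84, 75, 488, 526.66, 793, 887]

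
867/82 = 10 + 47/82 ≈ 10.57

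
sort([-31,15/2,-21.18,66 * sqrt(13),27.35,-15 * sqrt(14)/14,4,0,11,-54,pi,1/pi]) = [-54,-31,-21.18,-15 * sqrt(14)/14,0,1/pi,pi,4,15/2,11,27.35,66 * sqrt(13)]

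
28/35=4/5=0.80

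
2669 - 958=1711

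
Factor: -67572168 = -1*2^3*3^1*2815507^1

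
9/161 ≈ 0.0559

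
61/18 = 3 + 7/18 ≈ 3.39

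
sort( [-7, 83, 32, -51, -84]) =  [-84, -51, -7, 32, 83]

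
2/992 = 1/496 ≈ 0.00202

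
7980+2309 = 10289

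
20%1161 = 20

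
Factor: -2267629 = -1*7^1*13^1*24919^1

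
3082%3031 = 51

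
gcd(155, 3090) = 5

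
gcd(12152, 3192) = 56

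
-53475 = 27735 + -81210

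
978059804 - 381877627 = 596182177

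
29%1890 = 29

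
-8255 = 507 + -8762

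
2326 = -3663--5989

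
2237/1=2237=2237.00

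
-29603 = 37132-66735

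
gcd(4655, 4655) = 4655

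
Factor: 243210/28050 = 5^(-1)*11^1*17^(-1)*67^1 = 737/85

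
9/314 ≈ 0.0287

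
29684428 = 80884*367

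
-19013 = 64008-83021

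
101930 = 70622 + 31308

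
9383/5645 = 1+3738/5645 ≈ 1.66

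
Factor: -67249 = -1 * 7^1 * 13^1 * 739^1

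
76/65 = 1 + 11/65 ≈ 1.17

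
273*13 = 3549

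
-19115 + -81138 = -100253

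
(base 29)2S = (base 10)86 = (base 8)126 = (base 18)4E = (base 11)79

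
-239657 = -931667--692010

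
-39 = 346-385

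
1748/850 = 874/425 ≈ 2.06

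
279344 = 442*632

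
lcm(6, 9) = 18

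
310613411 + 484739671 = 795353082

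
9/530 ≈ 0.0170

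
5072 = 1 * 5072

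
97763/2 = 48881 + 1/2 = 48881.50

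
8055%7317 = 738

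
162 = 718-556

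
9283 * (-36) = -334188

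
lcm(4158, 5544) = 16632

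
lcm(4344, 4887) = 39096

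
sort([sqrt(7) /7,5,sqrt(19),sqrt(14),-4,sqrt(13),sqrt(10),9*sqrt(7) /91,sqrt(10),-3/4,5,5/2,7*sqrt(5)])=[-4,-3/4,9*sqrt(7) /91,sqrt(7) /7,5/2,sqrt(10),sqrt(10),sqrt(13),sqrt(14),sqrt(19),5,5,7*sqrt(5)]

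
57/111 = 19/37 ≈ 0.514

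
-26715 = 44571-71286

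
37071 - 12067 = 25004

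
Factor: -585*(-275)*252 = 2^2*3^4*5^3*7^1*11^1*13^1 = 40540500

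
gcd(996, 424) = 4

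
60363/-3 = -20121 = -20121.00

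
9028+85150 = 94178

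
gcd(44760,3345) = 15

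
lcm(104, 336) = 4368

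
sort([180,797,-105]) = [-105,180,797]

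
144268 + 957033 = 1101301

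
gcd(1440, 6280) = 40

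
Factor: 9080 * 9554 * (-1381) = -1 * 2^4 * 5^1 * 17^1 * 227^1 * 281^1 * 1381^1 = -119802191920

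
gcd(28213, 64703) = 89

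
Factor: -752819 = -1 * 752819^1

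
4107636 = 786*5226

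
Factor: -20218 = -1 * 2^1 * 11^1 * 919^1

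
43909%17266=9377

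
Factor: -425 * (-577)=5^2 * 17^1 * 577^1=245225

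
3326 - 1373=1953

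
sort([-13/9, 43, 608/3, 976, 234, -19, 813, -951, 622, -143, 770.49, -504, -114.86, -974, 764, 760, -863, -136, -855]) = [-974, -951, -863, -855, -504, -143, -136, -114.86, -19, -13/9, 43, 608/3, 234, 622, 760, 764, 770.49, 813, 976]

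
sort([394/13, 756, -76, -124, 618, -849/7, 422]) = [-124, -849/7, -76, 394/13, 422, 618, 756]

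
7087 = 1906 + 5181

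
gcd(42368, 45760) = 64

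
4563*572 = 2610036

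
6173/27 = 228 + 17/27 ≈ 228.63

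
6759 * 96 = 648864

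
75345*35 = 2637075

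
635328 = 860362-225034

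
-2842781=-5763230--2920449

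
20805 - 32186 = -11381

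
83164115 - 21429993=61734122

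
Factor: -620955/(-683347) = 3^2*5^1*7^(-1)*41^(-1)*2381^(-1)*13799^1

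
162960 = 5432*30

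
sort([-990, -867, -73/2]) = [-990, -867, -73/2]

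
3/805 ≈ 0.00373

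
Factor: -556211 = -1 * 556211^1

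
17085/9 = 5695/3 ≈ 1898.33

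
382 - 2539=-2157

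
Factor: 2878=2^1*1439^1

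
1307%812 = 495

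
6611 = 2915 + 3696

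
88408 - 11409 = 76999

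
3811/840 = 4 + 451/840 ≈ 4.54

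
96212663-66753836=29458827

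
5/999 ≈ 0.00501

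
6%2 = 0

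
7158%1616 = 694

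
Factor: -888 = -1 * 2^3 * 3^1 * 37^1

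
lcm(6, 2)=6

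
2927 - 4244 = -1317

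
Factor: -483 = -1*3^1*7^1*23^1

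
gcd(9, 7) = 1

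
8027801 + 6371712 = 14399513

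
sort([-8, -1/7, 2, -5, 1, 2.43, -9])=[-9, -8, -5, -1/7, 1, 2, 2.43]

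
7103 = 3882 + 3221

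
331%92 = 55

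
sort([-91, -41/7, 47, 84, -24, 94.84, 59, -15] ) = [-91, -24, -15, -41/7, 47, 59, 84, 94.84] 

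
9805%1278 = 859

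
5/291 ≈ 0.0172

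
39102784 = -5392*(-7252)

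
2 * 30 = 60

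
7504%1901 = 1801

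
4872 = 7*696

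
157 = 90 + 67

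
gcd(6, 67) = 1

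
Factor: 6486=2^1*3^1*23^1*47^1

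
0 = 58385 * 0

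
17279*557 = 9624403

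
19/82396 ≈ 0.000231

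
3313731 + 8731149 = 12044880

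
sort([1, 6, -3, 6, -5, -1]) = [-5, -3, -1, 1, 6, 6]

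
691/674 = 1+17/674 ≈ 1.03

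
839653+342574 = 1182227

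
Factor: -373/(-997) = 373^1*997^(-1)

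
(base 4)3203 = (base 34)6n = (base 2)11100011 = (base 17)d6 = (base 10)227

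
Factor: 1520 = 2^4*5^1*19^1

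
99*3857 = 381843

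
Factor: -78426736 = -1 * 2^4 * 311^1 * 15761^1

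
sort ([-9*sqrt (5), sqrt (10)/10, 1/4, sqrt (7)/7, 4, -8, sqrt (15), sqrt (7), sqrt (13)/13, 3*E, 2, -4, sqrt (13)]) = [-9*sqrt (5), -8, -4, 1/4, sqrt (13)/13, sqrt (10)/10, sqrt (7)/7, 2, sqrt (7), sqrt (13), sqrt (15), 4, 3*E]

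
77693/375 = 207 + 68/375 ≈ 207.18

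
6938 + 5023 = 11961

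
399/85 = 4 + 59/85≈4.69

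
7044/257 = 27 + 105/257 ≈ 27.41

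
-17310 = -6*2885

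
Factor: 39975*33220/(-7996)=-1*3^1*5^3*11^1*13^1*41^1*151^1*1999^(-1)=-331992375/1999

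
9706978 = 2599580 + 7107398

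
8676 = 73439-64763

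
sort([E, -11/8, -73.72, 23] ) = [-73.72, -11/8, E, 23] 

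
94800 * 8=758400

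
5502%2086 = 1330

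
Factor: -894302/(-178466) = 181^(-1) * 907^1 = 907/181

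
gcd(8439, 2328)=291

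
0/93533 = 0 = 0.00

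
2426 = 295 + 2131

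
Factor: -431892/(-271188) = 3^(-3)*43^1 = 43/27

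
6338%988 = 410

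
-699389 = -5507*127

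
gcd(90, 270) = 90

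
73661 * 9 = 662949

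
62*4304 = 266848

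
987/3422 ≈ 0.288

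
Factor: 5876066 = 2^1*7^1*97^1*4327^1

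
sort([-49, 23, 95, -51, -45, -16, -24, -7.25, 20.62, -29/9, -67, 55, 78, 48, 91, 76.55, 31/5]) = [-67, -51, -49, -45, -24, -16, -7.25, -29/9, 31/5, 20.62, 23, 48, 55, 76.55, 78, 91, 95]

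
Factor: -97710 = -1*2^1*3^1*5^1*3257^1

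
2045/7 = 292 + 1/7 ≈ 292.14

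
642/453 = 214/151 ≈ 1.42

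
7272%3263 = 746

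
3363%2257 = 1106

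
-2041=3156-5197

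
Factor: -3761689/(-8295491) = 263^1 * 14303^1 * 8295491^(-1)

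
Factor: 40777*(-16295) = -1*5^1*11^2*337^1*3259^1 = -664461215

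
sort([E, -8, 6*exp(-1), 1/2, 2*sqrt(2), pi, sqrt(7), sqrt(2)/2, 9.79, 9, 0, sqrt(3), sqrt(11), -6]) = [-8, -6, 0, 1/2, sqrt(2)/2, sqrt(3), 6*exp(-1), sqrt(7), E, 2*sqrt(2), pi, sqrt(11), 9, 9.79]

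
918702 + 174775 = 1093477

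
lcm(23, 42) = 966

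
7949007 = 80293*99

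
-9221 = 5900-15121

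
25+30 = 55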